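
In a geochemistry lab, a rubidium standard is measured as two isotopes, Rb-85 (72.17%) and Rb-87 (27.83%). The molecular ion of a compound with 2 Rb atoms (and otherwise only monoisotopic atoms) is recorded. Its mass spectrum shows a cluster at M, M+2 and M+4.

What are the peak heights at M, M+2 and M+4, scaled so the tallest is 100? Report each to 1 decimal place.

100.0 : 77.1 : 14.9

The 2 Rb atoms are independent, so intensities follow the terms of (0.7217 + 0.2783)^2.
P(M) = 0.7217^2 = 0.520851
P(M+2) = 2 × 0.7217^1 × 0.2783^1 = 0.401698
P(M+4) = 0.2783^2 = 0.077451
The M peak is largest (0.520851); scaling to 100 gives 100.0 : 77.1 : 14.9.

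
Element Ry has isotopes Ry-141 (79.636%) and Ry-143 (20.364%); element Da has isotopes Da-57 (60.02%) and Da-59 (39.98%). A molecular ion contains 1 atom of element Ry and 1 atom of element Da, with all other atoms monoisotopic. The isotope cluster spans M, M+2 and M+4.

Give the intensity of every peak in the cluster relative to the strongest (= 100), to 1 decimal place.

100.0 : 92.2 : 17.0

Element Ry pattern (n=1): 0.79636 : 0.20364
Element Da pattern (n=1): 0.6002 : 0.3998
Convolve the two distributions (both contribute in 2-u steps):
  M: 0.79636×0.6002 = 0.477975
  M+2: 0.79636×0.3998 + 0.20364×0.6002 = 0.440609
  M+4: 0.20364×0.3998 = 0.081415
Scale to base peak (0.477975) = 100: 100.0 : 92.2 : 17.0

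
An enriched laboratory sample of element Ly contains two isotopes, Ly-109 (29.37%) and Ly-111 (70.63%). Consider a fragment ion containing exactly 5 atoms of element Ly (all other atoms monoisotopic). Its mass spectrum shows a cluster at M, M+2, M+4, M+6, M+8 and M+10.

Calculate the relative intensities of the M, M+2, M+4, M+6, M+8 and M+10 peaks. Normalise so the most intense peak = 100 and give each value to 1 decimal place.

0.6 : 7.2 : 34.6 : 83.2 : 100.0 : 48.1

Each Ly atom is independently Ly-109 (p = 0.2937) or Ly-111 (q = 0.7063); the cluster is the binomial expansion (p + q)^5.
P(M) = 0.2937^5 = 0.002185
P(M+2) = 5 × 0.2937^4 × 0.7063^1 = 0.026277
P(M+4) = 10 × 0.2937^3 × 0.7063^2 = 0.126383
P(M+6) = 10 × 0.2937^2 × 0.7063^3 = 0.303931
P(M+8) = 5 × 0.2937^1 × 0.7063^4 = 0.365452
P(M+10) = 0.7063^5 = 0.175771
The M+8 peak is largest (0.365452); scaling to 100 gives 0.6 : 7.2 : 34.6 : 83.2 : 100.0 : 48.1.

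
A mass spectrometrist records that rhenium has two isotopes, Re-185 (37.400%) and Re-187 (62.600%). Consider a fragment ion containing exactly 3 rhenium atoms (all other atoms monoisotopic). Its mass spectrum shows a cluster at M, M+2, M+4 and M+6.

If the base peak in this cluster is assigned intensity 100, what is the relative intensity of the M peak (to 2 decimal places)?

Term probabilities: M 0.0523, M+2 0.2627, M+4 0.4397, M+6 0.2453. Base peak = M+4.
P(M+4) = C(3,2) × 0.37400^1 × 0.62600^2 = 3 × 0.3740 × 0.391876 = 0.439685 (base)
P(M) = C(3,0) × 0.37400^3 × 0.62600^0 = 1 × 0.05231362 × 1.0000 = 0.052314
Relative intensity = 0.052314 / 0.439685 × 100 = 11.90

11.90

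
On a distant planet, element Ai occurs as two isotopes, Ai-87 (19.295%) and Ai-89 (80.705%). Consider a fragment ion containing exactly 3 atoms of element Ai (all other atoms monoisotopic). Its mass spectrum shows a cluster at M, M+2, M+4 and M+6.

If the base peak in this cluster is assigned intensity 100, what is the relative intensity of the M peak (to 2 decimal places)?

1.37

Binomial terms of (0.19295 + 0.80705)^3: M 0.0072, M+2 0.0901, M+4 0.3770, M+6 0.5257 → M+6 is the base peak.
P(M+6) = C(3,3) × 0.19295^0 × 0.80705^3 = 1 × 1.0000 × 0.52565564 = 0.525656 (base)
P(M) = C(3,0) × 0.19295^3 × 0.80705^0 = 1 × 0.00718347 × 1.0000 = 0.007183
Relative intensity = 0.007183 / 0.525656 × 100 = 1.37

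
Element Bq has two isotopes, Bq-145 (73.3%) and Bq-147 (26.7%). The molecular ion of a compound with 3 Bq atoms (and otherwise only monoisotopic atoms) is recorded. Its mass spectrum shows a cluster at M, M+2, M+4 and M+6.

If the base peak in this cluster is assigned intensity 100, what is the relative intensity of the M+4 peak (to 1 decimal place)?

36.4

Term probabilities: M 0.3938, M+2 0.4304, M+4 0.1568, M+6 0.0190. Base peak = M+2.
P(M+2) = C(3,1) × 0.733^2 × 0.267^1 = 3 × 0.537289 × 0.2670 = 0.430368 (base)
P(M+4) = C(3,2) × 0.733^1 × 0.267^2 = 3 × 0.7330 × 0.071289 = 0.156765
Relative intensity = 0.156765 / 0.430368 × 100 = 36.4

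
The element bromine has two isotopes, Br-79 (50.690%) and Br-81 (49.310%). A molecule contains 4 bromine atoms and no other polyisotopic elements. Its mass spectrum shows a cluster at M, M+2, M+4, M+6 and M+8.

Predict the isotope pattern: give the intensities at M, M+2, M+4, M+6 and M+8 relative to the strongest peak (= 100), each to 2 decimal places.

17.61 : 68.53 : 100.00 : 64.85 : 15.77

Each Br atom is independently Br-79 (p = 0.50690) or Br-81 (q = 0.49310); the cluster is the binomial expansion (p + q)^4.
P(M) = 0.50690^4 = 0.066022
P(M+2) = 4 × 0.50690^3 × 0.49310^1 = 0.256899
P(M+4) = 6 × 0.50690^2 × 0.49310^2 = 0.374857
P(M+6) = 4 × 0.50690^1 × 0.49310^3 = 0.243101
P(M+8) = 0.49310^4 = 0.059121
The M+4 peak is largest (0.374857); scaling to 100 gives 17.61 : 68.53 : 100.00 : 64.85 : 15.77.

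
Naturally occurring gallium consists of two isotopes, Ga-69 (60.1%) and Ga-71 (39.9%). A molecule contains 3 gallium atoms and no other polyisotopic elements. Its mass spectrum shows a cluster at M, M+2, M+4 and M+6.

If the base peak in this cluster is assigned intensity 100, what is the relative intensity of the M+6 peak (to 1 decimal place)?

14.7

Term probabilities: M 0.2171, M+2 0.4324, M+4 0.2870, M+6 0.0635. Base peak = M+2.
P(M+2) = C(3,1) × 0.601^2 × 0.399^1 = 3 × 0.361201 × 0.3990 = 0.432358 (base)
P(M+6) = C(3,3) × 0.601^0 × 0.399^3 = 1 × 1.0000 × 0.0635212 = 0.063521
Relative intensity = 0.063521 / 0.432358 × 100 = 14.7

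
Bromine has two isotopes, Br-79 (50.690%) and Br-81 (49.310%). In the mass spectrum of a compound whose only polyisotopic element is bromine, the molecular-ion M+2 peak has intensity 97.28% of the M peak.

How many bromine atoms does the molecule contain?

1

For n independent Br atoms, I(M+2)/I(M) = n · (abundance Br-81) / (abundance Br-79) = n · 0.49310/0.50690.
n = 0.9728 × 0.50690/0.49310 = 1.00 ≈ 1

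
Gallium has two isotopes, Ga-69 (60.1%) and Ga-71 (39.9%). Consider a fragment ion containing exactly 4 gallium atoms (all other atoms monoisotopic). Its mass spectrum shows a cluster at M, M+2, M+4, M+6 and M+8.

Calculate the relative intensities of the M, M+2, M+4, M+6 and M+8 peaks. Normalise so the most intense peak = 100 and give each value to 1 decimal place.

Each Ga atom is independently Ga-69 (p = 0.601) or Ga-71 (q = 0.399); the cluster is the binomial expansion (p + q)^4.
P(M) = 0.601^4 = 0.130466
P(M+2) = 4 × 0.601^3 × 0.399^1 = 0.346463
P(M+4) = 6 × 0.601^2 × 0.399^2 = 0.345021
P(M+6) = 4 × 0.601^1 × 0.399^3 = 0.152705
P(M+8) = 0.399^4 = 0.025345
The M+2 peak is largest (0.346463); scaling to 100 gives 37.7 : 100.0 : 99.6 : 44.1 : 7.3.

37.7 : 100.0 : 99.6 : 44.1 : 7.3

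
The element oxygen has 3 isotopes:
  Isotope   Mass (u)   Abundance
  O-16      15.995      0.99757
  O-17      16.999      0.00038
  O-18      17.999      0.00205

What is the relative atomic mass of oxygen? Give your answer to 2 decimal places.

16.00 u

Average mass = Σ (abundance × isotope mass) = 0.99757 × 15.995 + 0.00038 × 16.999 + 0.00205 × 17.999
= 15.9561 + 0.0065 + 0.0369 = 15.9995 u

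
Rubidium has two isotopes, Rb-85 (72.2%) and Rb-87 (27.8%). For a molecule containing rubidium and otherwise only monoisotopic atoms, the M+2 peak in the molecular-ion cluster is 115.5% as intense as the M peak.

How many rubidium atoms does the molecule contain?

With n Rb atoms, P(M+2)/P(M) = C(n,1)·p^(n−1)q / p^n = n·q/p = n · 0.278/0.722.
n = 1.155 × 0.722/0.278 = 3.00 ≈ 3

3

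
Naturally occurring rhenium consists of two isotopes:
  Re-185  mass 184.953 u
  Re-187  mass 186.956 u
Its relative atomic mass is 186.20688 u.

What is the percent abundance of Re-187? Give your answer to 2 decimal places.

62.60%

Writing the weighted mean with unknown fraction x of Re-185:
184.953·x + 186.956·(1 − x) = 186.20688
(184.953 − 186.956)·x = 186.20688 − 186.956
x = -0.74912 / -2.003 = 0.37400 → 37.40% Re-185, 62.60% Re-187.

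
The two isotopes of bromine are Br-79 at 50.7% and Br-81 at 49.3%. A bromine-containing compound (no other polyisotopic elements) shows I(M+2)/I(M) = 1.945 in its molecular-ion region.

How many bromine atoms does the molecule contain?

The M+2/M ratio from n Br atoms is n · q/p = n · 0.493/0.507.
n = 1.945 × 0.507/0.493 = 2.00 ≈ 2

2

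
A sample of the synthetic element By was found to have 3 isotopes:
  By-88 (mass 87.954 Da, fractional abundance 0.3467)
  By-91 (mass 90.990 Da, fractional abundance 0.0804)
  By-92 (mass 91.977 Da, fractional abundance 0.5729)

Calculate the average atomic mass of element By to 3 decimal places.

90.503 Da

Average mass = Σ (abundance × isotope mass) = 0.3467 × 87.954 + 0.0804 × 90.990 + 0.5729 × 91.977
= 30.4937 + 7.3156 + 52.6936 = 90.5029 Da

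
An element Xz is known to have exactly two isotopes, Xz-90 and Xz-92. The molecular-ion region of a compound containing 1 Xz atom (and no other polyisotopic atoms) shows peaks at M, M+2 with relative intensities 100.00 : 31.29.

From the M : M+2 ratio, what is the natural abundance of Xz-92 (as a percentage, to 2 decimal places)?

23.83%

Let p = fractional abundance of Xz-90. I(M+2)/I(M) = [C(1,1)·p^0·(1−p)] / p^1 = 1·(1−p)/p = 31.29/100.00 = 0.3129
(1−p)/p = 0.3129/1 = 0.3129  ⇒  p = 1/(1 + 0.3129) = 0.7617
Xz-90: 76.17%, Xz-92: 23.83%.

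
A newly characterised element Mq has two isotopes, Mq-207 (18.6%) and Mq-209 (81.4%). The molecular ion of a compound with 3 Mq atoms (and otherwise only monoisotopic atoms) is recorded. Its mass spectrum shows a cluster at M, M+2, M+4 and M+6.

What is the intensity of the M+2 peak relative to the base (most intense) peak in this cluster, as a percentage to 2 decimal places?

(0.186 + 0.814)^3 gives M 0.0064, M+2 0.0845, M+4 0.3697, M+6 0.5394; the largest is M+6.
P(M+6) = C(3,3) × 0.186^0 × 0.814^3 = 1 × 1.0000 × 0.53935314 = 0.539353 (base)
P(M+2) = C(3,1) × 0.186^2 × 0.814^1 = 3 × 0.034596 × 0.8140 = 0.084483
Relative intensity = 0.084483 / 0.539353 × 100 = 15.66

15.66%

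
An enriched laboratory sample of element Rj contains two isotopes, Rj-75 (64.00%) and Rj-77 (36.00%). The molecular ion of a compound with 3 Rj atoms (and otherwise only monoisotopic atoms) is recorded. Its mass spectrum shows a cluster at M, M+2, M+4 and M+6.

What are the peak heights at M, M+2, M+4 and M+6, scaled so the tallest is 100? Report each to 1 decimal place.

59.3 : 100.0 : 56.2 : 10.5

Each Rj atom is independently Rj-75 (p = 0.6400) or Rj-77 (q = 0.3600); the cluster is the binomial expansion (p + q)^3.
P(M) = 0.6400^3 = 0.262144
P(M+2) = 3 × 0.6400^2 × 0.3600^1 = 0.442368
P(M+4) = 3 × 0.6400^1 × 0.3600^2 = 0.248832
P(M+6) = 0.3600^3 = 0.046656
The M+2 peak is largest (0.442368); scaling to 100 gives 59.3 : 100.0 : 56.2 : 10.5.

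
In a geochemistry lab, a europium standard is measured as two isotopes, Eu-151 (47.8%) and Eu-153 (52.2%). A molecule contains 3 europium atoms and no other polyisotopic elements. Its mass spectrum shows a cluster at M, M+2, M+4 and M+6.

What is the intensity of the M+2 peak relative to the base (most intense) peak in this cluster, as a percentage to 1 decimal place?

Term probabilities: M 0.1092, M+2 0.3578, M+4 0.3907, M+6 0.1422. Base peak = M+4.
P(M+4) = C(3,2) × 0.478^1 × 0.522^2 = 3 × 0.4780 × 0.272484 = 0.390742 (base)
P(M+2) = C(3,1) × 0.478^2 × 0.522^1 = 3 × 0.228484 × 0.5220 = 0.357806
Relative intensity = 0.357806 / 0.390742 × 100 = 91.6

91.6%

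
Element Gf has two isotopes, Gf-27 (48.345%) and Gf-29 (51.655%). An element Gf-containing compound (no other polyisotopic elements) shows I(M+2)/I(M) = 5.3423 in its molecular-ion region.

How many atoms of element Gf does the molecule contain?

The M+2/M ratio from n Gf atoms is n · q/p = n · 0.51655/0.48345.
n = 5.3423 × 0.48345/0.51655 = 5.00 ≈ 5

5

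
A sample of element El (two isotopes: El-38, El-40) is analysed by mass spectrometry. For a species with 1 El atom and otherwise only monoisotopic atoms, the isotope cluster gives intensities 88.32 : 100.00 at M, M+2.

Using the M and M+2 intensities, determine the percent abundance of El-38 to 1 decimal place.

Write p for the El-38 fraction. I(M+2)/I(M) = [C(1,1)·p^0·(1−p)] / p^1 = 1·(1−p)/p = 100.00/88.32 = 1.1322
(1−p)/p = 1.1322/1 = 1.1322  ⇒  p = 1/(1 + 1.1322) = 0.4690
El-38: 46.9%, El-40: 53.1%.

46.9%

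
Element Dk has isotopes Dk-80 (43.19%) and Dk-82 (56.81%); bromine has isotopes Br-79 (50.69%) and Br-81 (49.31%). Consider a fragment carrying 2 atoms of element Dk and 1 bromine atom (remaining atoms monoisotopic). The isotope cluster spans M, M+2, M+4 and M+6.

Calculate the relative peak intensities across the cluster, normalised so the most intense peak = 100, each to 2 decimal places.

23.31 : 84.01 : 100.00 : 39.24

Element Dk pattern (n=2): 0.18653761 : 0.49072478 : 0.32273761
Bromine pattern (n=1): 0.5069 : 0.4931
Convolve the two distributions (both contribute in 2-u steps):
  M: 0.18653761×0.5069 = 0.094556
  M+2: 0.18653761×0.4931 + 0.49072478×0.5069 = 0.340730
  M+4: 0.49072478×0.4931 + 0.32273761×0.5069 = 0.405572
  M+6: 0.32273761×0.4931 = 0.159142
Scale to base peak (0.405572) = 100: 23.31 : 84.01 : 100.00 : 39.24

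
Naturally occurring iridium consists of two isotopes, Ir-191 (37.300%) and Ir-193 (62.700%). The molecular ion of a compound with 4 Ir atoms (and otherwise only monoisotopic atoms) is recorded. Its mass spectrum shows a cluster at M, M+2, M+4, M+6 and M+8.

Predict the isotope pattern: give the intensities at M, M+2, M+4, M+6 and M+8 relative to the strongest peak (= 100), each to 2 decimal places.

5.26 : 35.39 : 89.23 : 100.00 : 42.02

Expanding (0.37300 + 0.62700)^4:
P(M) = 0.37300^4 = 0.019357
P(M+2) = 4 × 0.37300^3 × 0.62700^1 = 0.130153
P(M+4) = 6 × 0.37300^2 × 0.62700^2 = 0.328174
P(M+6) = 4 × 0.37300^1 × 0.62700^3 = 0.367766
P(M+8) = 0.62700^4 = 0.154550
The M+6 peak is largest (0.367766); scaling to 100 gives 5.26 : 35.39 : 89.23 : 100.00 : 42.02.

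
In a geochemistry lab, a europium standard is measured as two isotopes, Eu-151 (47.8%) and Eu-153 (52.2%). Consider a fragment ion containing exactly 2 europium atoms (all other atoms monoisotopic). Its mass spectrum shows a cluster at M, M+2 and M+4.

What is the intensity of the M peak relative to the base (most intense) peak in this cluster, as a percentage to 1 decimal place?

45.8%

(0.478 + 0.522)^2 gives M 0.2285, M+2 0.4990, M+4 0.2725; the largest is M+2.
P(M+2) = C(2,1) × 0.478^1 × 0.522^1 = 2 × 0.4780 × 0.5220 = 0.499032 (base)
P(M) = C(2,0) × 0.478^2 × 0.522^0 = 1 × 0.228484 × 1.0000 = 0.228484
Relative intensity = 0.228484 / 0.499032 × 100 = 45.8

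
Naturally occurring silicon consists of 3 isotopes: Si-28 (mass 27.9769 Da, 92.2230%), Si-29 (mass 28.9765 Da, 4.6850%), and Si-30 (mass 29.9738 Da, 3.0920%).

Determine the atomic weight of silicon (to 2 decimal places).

28.09 Da

Ar = Σ fᵢ·mᵢ = 0.922230 × 27.9769 + 0.046850 × 28.9765 + 0.030920 × 29.9738
= 25.80114 + 1.35755 + 0.92679 = 28.08548 Da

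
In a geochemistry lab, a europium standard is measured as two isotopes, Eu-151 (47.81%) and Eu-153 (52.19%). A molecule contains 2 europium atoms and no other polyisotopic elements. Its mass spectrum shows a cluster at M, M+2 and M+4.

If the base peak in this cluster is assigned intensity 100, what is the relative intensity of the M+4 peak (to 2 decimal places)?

54.58

(0.4781 + 0.5219)^2 gives M 0.2286, M+2 0.4990, M+4 0.2724; the largest is M+2.
P(M+2) = C(2,1) × 0.4781^1 × 0.5219^1 = 2 × 0.4781 × 0.5219 = 0.499041 (base)
P(M+4) = C(2,2) × 0.4781^0 × 0.5219^2 = 1 × 1.0000 × 0.27237961 = 0.272380
Relative intensity = 0.272380 / 0.499041 × 100 = 54.58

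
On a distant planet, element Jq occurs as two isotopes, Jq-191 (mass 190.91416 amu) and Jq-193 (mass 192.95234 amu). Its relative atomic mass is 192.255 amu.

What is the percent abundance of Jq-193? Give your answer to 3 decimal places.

With x = fraction of Jq-191 (so Jq-193 is 1 − x):
190.91416·x + 192.95234·(1 − x) = 192.255
(190.91416 − 192.95234)·x = 192.255 − 192.95234
x = -0.69734 / -2.03818 = 0.34214 → 34.214% Jq-191, 65.786% Jq-193.

65.786%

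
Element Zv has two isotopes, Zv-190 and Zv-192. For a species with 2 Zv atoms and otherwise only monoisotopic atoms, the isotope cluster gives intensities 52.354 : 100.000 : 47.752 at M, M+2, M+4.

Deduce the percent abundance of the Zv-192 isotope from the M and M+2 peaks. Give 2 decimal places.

Write p for the Zv-190 fraction. I(M+2)/I(M) = [C(2,1)·p^1·(1−p)] / p^2 = 2·(1−p)/p = 100.000/52.354 = 1.9101
(1−p)/p = 1.9101/2 = 0.9550  ⇒  p = 1/(1 + 0.9550) = 0.5115
Zv-190: 51.15%, Zv-192: 48.85%.

48.85%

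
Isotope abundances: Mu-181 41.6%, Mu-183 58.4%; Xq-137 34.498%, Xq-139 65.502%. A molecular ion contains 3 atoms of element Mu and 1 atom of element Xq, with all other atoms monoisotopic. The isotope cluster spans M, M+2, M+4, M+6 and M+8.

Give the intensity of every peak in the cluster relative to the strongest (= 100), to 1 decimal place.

Element Mu pattern (n=3): 0.0719913 : 0.30319411 : 0.42563789 : 0.1991767
Element Xq pattern (n=1): 0.34498 : 0.65502
Convolve the two distributions (both contribute in 2-u steps):
  M: 0.0719913×0.34498 = 0.024836
  M+2: 0.0719913×0.65502 + 0.30319411×0.34498 = 0.151752
  M+4: 0.30319411×0.65502 + 0.42563789×0.34498 = 0.345435
  M+6: 0.42563789×0.65502 + 0.1991767×0.34498 = 0.347513
  M+8: 0.1991767×0.65502 = 0.130465
Scale to base peak (0.347513) = 100: 7.1 : 43.7 : 99.4 : 100.0 : 37.5

7.1 : 43.7 : 99.4 : 100.0 : 37.5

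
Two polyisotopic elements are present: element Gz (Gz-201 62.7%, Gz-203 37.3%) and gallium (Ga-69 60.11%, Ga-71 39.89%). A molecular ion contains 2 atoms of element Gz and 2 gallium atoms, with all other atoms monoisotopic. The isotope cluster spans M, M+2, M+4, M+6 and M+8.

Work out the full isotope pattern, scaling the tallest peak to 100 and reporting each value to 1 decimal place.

39.7 : 100.0 : 94.3 : 39.5 : 6.2

Element Gz pattern (n=2): 0.393129 : 0.467742 : 0.139129
Gallium pattern (n=2): 0.36132121 : 0.47955758 : 0.15912121
Convolve the two distributions (both contribute in 2-u steps):
  M: 0.393129×0.36132121 = 0.142046
  M+2: 0.393129×0.47955758 + 0.467742×0.36132121 = 0.357533
  M+4: 0.393129×0.15912121 + 0.467742×0.47955758 + 0.139129×0.36132121 = 0.337135
  M+6: 0.467742×0.15912121 + 0.139129×0.47955758 = 0.141148
  M+8: 0.139129×0.15912121 = 0.022138
Scale to base peak (0.357533) = 100: 39.7 : 100.0 : 94.3 : 39.5 : 6.2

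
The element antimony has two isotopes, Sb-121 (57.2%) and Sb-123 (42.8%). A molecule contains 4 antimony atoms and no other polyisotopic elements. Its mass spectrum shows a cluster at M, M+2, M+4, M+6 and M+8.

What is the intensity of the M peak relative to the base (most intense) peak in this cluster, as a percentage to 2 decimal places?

29.77%

(0.572 + 0.428)^4 gives M 0.1070, M+2 0.3204, M+4 0.3596, M+6 0.1794, M+8 0.0336; the largest is M+4.
P(M+4) = C(4,2) × 0.572^2 × 0.428^2 = 6 × 0.327184 × 0.183184 = 0.359609 (base)
P(M) = C(4,0) × 0.572^4 × 0.428^0 = 1 × 0.10704937 × 1.0000 = 0.107049
Relative intensity = 0.107049 / 0.359609 × 100 = 29.77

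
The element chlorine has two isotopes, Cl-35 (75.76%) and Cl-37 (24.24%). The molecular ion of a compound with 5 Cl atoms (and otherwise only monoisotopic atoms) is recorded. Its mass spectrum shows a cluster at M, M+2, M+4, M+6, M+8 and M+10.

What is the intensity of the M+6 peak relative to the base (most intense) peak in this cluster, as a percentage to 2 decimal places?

Binomial terms of (0.7576 + 0.2424)^5: M 0.2496, M+2 0.3993, M+4 0.2555, M+6 0.0817, M+8 0.0131, M+10 0.0008 → M+2 is the base peak.
P(M+2) = C(5,1) × 0.7576^4 × 0.2424^1 = 5 × 0.32942751 × 0.2424 = 0.399266 (base)
P(M+6) = C(5,3) × 0.7576^2 × 0.2424^3 = 10 × 0.57395776 × 0.01424288 = 0.081748
Relative intensity = 0.081748 / 0.399266 × 100 = 20.47

20.47%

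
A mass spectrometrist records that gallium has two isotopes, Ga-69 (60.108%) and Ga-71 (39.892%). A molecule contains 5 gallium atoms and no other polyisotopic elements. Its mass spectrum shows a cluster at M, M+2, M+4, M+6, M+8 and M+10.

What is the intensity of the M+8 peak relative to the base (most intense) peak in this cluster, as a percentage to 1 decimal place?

Binomial terms of (0.60108 + 0.39892)^5: M 0.0785, M+2 0.2604, M+4 0.3456, M+6 0.2294, M+8 0.0761, M+10 0.0101 → M+4 is the base peak.
P(M+4) = C(5,2) × 0.60108^3 × 0.39892^2 = 10 × 0.2171685 × 0.15913717 = 0.345596 (base)
P(M+8) = C(5,4) × 0.60108^1 × 0.39892^4 = 5 × 0.60108 × 0.02532464 = 0.076111
Relative intensity = 0.076111 / 0.345596 × 100 = 22.0

22.0%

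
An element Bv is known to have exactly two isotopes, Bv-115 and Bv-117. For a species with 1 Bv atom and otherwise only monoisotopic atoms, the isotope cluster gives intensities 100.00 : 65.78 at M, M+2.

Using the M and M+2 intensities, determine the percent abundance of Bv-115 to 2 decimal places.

If p is the fraction of Bv that is Bv-115, then I(M+2)/I(M) = [C(1,1)·p^0·(1−p)] / p^1 = 1·(1−p)/p = 65.78/100.00 = 0.6578
(1−p)/p = 0.6578/1 = 0.6578  ⇒  p = 1/(1 + 0.6578) = 0.6032
Bv-115: 60.32%, Bv-117: 39.68%.

60.32%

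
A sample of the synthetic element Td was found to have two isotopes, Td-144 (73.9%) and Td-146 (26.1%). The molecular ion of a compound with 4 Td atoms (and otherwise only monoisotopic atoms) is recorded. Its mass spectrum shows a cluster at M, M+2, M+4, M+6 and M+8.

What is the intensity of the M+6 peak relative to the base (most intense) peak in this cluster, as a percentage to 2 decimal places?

(0.739 + 0.261)^4 gives M 0.2982, M+2 0.4213, M+4 0.2232, M+6 0.0526, M+8 0.0046; the largest is M+2.
P(M+2) = C(4,1) × 0.739^3 × 0.261^1 = 4 × 0.40358342 × 0.2610 = 0.421341 (base)
P(M+6) = C(4,3) × 0.739^1 × 0.261^3 = 4 × 0.7390 × 0.01777958 = 0.052556
Relative intensity = 0.052556 / 0.421341 × 100 = 12.47

12.47%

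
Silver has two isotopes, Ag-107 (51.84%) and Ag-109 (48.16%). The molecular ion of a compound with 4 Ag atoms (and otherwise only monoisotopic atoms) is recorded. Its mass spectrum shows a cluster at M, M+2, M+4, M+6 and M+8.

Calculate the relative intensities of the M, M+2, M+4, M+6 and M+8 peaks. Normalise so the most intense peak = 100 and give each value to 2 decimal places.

The 4 Ag atoms are independent, so intensities follow the terms of (0.5184 + 0.4816)^4.
P(M) = 0.5184^4 = 0.072220
P(M+2) = 4 × 0.5184^3 × 0.4816^1 = 0.268375
P(M+4) = 6 × 0.5184^2 × 0.4816^2 = 0.373985
P(M+6) = 4 × 0.5184^1 × 0.4816^3 = 0.231624
P(M+8) = 0.4816^4 = 0.053795
The M+4 peak is largest (0.373985); scaling to 100 gives 19.31 : 71.76 : 100.00 : 61.93 : 14.38.

19.31 : 71.76 : 100.00 : 61.93 : 14.38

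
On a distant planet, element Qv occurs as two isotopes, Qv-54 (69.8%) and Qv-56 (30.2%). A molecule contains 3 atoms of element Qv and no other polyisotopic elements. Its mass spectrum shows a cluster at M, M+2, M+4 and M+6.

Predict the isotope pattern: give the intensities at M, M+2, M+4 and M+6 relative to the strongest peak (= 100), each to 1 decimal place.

77.0 : 100.0 : 43.3 : 6.2

Each Qv atom is independently Qv-54 (p = 0.698) or Qv-56 (q = 0.302); the cluster is the binomial expansion (p + q)^3.
P(M) = 0.698^3 = 0.340068
P(M+2) = 3 × 0.698^2 × 0.302^1 = 0.441407
P(M+4) = 3 × 0.698^1 × 0.302^2 = 0.190981
P(M+6) = 0.302^3 = 0.027544
The M+2 peak is largest (0.441407); scaling to 100 gives 77.0 : 100.0 : 43.3 : 6.2.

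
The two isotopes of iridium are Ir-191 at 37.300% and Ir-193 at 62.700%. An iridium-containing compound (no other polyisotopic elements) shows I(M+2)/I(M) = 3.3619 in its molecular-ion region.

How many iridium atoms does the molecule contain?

2

For n independent Ir atoms, I(M+2)/I(M) = n · (abundance Ir-193) / (abundance Ir-191) = n · 0.62700/0.37300.
n = 3.3619 × 0.37300/0.62700 = 2.00 ≈ 2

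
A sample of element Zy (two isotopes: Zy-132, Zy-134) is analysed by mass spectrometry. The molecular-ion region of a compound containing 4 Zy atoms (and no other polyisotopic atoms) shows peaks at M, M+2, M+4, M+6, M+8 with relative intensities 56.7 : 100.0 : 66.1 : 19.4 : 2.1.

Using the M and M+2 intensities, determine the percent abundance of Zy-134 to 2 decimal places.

30.60%

Write p for the Zy-132 fraction. I(M+2)/I(M) = [C(4,1)·p^3·(1−p)] / p^4 = 4·(1−p)/p = 100.0/56.7 = 1.7637
(1−p)/p = 1.7637/4 = 0.4409  ⇒  p = 1/(1 + 0.4409) = 0.6940
Zy-132: 69.40%, Zy-134: 30.60%.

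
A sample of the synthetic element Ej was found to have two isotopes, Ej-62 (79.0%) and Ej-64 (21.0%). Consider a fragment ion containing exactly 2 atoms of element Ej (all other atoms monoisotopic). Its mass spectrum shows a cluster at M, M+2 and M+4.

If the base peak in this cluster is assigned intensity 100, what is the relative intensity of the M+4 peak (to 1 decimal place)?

(0.790 + 0.210)^2 gives M 0.6241, M+2 0.3318, M+4 0.0441; the largest is M.
P(M) = C(2,0) × 0.790^2 × 0.210^0 = 1 × 0.6241 × 1.0000 = 0.624100 (base)
P(M+4) = C(2,2) × 0.790^0 × 0.210^2 = 1 × 1.0000 × 0.0441 = 0.044100
Relative intensity = 0.044100 / 0.624100 × 100 = 7.1

7.1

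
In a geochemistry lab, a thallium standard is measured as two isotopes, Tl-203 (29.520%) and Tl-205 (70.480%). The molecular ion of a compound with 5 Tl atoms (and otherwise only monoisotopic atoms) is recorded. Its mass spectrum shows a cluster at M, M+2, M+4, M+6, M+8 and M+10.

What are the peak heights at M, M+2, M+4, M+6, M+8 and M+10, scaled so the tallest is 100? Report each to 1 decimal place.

Each Tl atom is independently Tl-203 (p = 0.29520) or Tl-205 (q = 0.70480); the cluster is the binomial expansion (p + q)^5.
P(M) = 0.29520^5 = 0.002242
P(M+2) = 5 × 0.29520^4 × 0.70480^1 = 0.026761
P(M+4) = 10 × 0.29520^3 × 0.70480^2 = 0.127785
P(M+6) = 10 × 0.29520^2 × 0.70480^3 = 0.305092
P(M+8) = 5 × 0.29520^1 × 0.70480^4 = 0.364208
P(M+10) = 0.70480^5 = 0.173912
The M+8 peak is largest (0.364208); scaling to 100 gives 0.6 : 7.3 : 35.1 : 83.8 : 100.0 : 47.8.

0.6 : 7.3 : 35.1 : 83.8 : 100.0 : 47.8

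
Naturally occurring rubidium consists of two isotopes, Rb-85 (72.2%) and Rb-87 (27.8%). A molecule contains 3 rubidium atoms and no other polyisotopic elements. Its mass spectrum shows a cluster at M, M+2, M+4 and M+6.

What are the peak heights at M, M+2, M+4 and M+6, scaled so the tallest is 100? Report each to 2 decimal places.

86.57 : 100.00 : 38.50 : 4.94

The 3 Rb atoms are independent, so intensities follow the terms of (0.722 + 0.278)^3.
P(M) = 0.722^3 = 0.376367
P(M+2) = 3 × 0.722^2 × 0.278^1 = 0.434751
P(M+4) = 3 × 0.722^1 × 0.278^2 = 0.167397
P(M+6) = 0.278^3 = 0.021485
The M+2 peak is largest (0.434751); scaling to 100 gives 86.57 : 100.00 : 38.50 : 4.94.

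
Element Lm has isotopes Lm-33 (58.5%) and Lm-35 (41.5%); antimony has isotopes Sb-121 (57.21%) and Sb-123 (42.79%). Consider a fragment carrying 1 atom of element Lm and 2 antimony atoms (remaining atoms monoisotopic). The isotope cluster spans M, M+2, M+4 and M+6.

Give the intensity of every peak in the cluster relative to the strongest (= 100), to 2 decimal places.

45.35 : 100.00 : 73.49 : 18.00

Element Lm pattern (n=1): 0.5850 : 0.4150
Antimony pattern (n=2): 0.32729841 : 0.48960318 : 0.18309841
Convolve the two distributions (both contribute in 2-u steps):
  M: 0.5850×0.32729841 = 0.191470
  M+2: 0.5850×0.48960318 + 0.4150×0.32729841 = 0.422247
  M+4: 0.5850×0.18309841 + 0.4150×0.48960318 = 0.310298
  M+6: 0.4150×0.18309841 = 0.075986
Scale to base peak (0.422247) = 100: 45.35 : 100.00 : 73.49 : 18.00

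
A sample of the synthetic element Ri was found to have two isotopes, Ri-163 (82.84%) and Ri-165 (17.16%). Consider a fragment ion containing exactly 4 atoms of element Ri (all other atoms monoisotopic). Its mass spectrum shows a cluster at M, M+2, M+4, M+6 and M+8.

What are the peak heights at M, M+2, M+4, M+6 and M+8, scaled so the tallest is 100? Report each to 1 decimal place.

Each Ri atom is independently Ri-163 (p = 0.8284) or Ri-165 (q = 0.1716); the cluster is the binomial expansion (p + q)^4.
P(M) = 0.8284^4 = 0.470934
P(M+2) = 4 × 0.8284^3 × 0.1716^1 = 0.390209
P(M+4) = 6 × 0.8284^2 × 0.1716^2 = 0.121246
P(M+6) = 4 × 0.8284^1 × 0.1716^3 = 0.016744
P(M+8) = 0.1716^4 = 0.000867
The M peak is largest (0.470934); scaling to 100 gives 100.0 : 82.9 : 25.7 : 3.6 : 0.2.

100.0 : 82.9 : 25.7 : 3.6 : 0.2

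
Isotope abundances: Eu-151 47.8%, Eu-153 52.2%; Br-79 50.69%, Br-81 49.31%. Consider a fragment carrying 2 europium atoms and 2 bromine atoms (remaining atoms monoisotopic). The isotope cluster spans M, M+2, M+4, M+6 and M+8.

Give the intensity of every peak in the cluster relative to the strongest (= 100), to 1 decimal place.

Europium pattern (n=2): 0.228484 : 0.499032 : 0.272484
Bromine pattern (n=2): 0.25694761 : 0.49990478 : 0.24314761
Convolve the two distributions (both contribute in 2-u steps):
  M: 0.228484×0.25694761 = 0.058708
  M+2: 0.228484×0.49990478 + 0.499032×0.25694761 = 0.242445
  M+4: 0.228484×0.24314761 + 0.499032×0.49990478 + 0.272484×0.25694761 = 0.375038
  M+6: 0.499032×0.24314761 + 0.272484×0.49990478 = 0.257554
  M+8: 0.272484×0.24314761 = 0.066254
Scale to base peak (0.375038) = 100: 15.7 : 64.6 : 100.0 : 68.7 : 17.7

15.7 : 64.6 : 100.0 : 68.7 : 17.7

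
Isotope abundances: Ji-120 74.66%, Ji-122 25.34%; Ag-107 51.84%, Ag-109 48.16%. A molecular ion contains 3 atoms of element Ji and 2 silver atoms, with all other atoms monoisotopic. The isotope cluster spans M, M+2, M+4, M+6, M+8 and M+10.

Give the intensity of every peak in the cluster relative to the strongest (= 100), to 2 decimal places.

32.25 : 92.77 : 100.00 : 50.31 : 11.96 : 1.09

Element Ji pattern (n=3): 0.41616347 : 0.42374427 : 0.14382105 : 0.01627121
Silver pattern (n=2): 0.26873856 : 0.49932288 : 0.23193856
Convolve the two distributions (both contribute in 2-u steps):
  M: 0.41616347×0.26873856 = 0.111839
  M+2: 0.41616347×0.49932288 + 0.42374427×0.26873856 = 0.321676
  M+4: 0.41616347×0.23193856 + 0.42374427×0.49932288 + 0.14382105×0.26873856 = 0.346760
  M+6: 0.42374427×0.23193856 + 0.14382105×0.49932288 + 0.01627121×0.26873856 = 0.174468
  M+8: 0.14382105×0.23193856 + 0.01627121×0.49932288 = 0.041482
  M+10: 0.01627121×0.23193856 = 0.003774
Scale to base peak (0.346760) = 100: 32.25 : 92.77 : 100.00 : 50.31 : 11.96 : 1.09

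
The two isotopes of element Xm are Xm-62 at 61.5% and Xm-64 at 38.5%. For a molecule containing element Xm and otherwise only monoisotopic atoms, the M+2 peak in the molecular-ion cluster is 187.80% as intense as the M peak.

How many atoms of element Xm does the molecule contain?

3

For n independent Xm atoms, I(M+2)/I(M) = n · (abundance Xm-64) / (abundance Xm-62) = n · 0.385/0.615.
n = 1.8780 × 0.615/0.385 = 3.00 ≈ 3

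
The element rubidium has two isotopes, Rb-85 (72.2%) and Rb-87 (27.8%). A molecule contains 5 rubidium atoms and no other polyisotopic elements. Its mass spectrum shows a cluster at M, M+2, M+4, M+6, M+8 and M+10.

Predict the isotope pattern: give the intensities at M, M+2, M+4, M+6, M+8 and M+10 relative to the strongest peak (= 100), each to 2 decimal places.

51.94 : 100.00 : 77.01 : 29.65 : 5.71 : 0.44

Each Rb atom is independently Rb-85 (p = 0.722) or Rb-87 (q = 0.278); the cluster is the binomial expansion (p + q)^5.
P(M) = 0.722^5 = 0.196194
P(M+2) = 5 × 0.722^4 × 0.278^1 = 0.377714
P(M+4) = 10 × 0.722^3 × 0.278^2 = 0.290872
P(M+6) = 10 × 0.722^2 × 0.278^3 = 0.111998
P(M+8) = 5 × 0.722^1 × 0.278^4 = 0.021562
P(M+10) = 0.278^5 = 0.001660
The M+2 peak is largest (0.377714); scaling to 100 gives 51.94 : 100.00 : 77.01 : 29.65 : 5.71 : 0.44.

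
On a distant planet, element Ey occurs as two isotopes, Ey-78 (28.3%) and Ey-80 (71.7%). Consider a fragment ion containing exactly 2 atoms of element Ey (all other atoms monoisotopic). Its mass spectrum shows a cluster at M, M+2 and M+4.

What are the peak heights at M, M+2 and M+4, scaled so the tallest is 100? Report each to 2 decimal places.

15.58 : 78.94 : 100.00

Each Ey atom is independently Ey-78 (p = 0.283) or Ey-80 (q = 0.717); the cluster is the binomial expansion (p + q)^2.
P(M) = 0.283^2 = 0.080089
P(M+2) = 2 × 0.283^1 × 0.717^1 = 0.405822
P(M+4) = 0.717^2 = 0.514089
The M+4 peak is largest (0.514089); scaling to 100 gives 15.58 : 78.94 : 100.00.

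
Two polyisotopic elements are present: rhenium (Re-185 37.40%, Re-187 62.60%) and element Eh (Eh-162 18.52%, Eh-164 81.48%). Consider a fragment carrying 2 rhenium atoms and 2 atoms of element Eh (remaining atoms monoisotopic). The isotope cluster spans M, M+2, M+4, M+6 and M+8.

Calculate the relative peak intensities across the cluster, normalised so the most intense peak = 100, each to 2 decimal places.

Rhenium pattern (n=2): 0.139876 : 0.468248 : 0.391876
Element Eh pattern (n=2): 0.03429904 : 0.30180192 : 0.66389904
Convolve the two distributions (both contribute in 2-u steps):
  M: 0.139876×0.03429904 = 0.004798
  M+2: 0.139876×0.30180192 + 0.468248×0.03429904 = 0.058275
  M+4: 0.139876×0.66389904 + 0.468248×0.30180192 + 0.391876×0.03429904 = 0.247623
  M+6: 0.468248×0.66389904 + 0.391876×0.30180192 = 0.429138
  M+8: 0.391876×0.66389904 = 0.260166
Scale to base peak (0.429138) = 100: 1.12 : 13.58 : 57.70 : 100.00 : 60.63

1.12 : 13.58 : 57.70 : 100.00 : 60.63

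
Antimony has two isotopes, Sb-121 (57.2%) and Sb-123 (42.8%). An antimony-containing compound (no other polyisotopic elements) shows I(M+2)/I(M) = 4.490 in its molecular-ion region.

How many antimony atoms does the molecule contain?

The M+2/M ratio from n Sb atoms is n · q/p = n · 0.428/0.572.
n = 4.490 × 0.572/0.428 = 6.00 ≈ 6

6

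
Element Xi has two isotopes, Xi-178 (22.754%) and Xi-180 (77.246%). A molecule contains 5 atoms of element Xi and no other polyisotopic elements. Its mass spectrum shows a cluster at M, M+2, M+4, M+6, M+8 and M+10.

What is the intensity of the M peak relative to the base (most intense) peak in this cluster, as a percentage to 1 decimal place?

Binomial terms of (0.22754 + 0.77246)^5: M 0.0006, M+2 0.0104, M+4 0.0703, M+6 0.2386, M+8 0.4051, M+10 0.2750 → M+8 is the base peak.
P(M+8) = C(5,4) × 0.22754^1 × 0.77246^4 = 5 × 0.22754 × 0.35604427 = 0.405072 (base)
P(M) = C(5,0) × 0.22754^5 × 0.77246^0 = 1 × 0.00060994 × 1.0000 = 0.000610
Relative intensity = 0.000610 / 0.405072 × 100 = 0.2

0.2%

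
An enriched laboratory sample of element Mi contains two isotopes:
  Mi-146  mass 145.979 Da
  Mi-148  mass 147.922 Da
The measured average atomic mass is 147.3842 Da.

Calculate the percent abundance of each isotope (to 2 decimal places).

Mi-146: 27.68%, Mi-148: 72.32%

Writing the weighted mean with unknown fraction x of Mi-146:
145.979·x + 147.922·(1 − x) = 147.3842
(145.979 − 147.922)·x = 147.3842 − 147.922
x = -0.5378 / -1.943 = 0.27679 → 27.68% Mi-146, 72.32% Mi-148.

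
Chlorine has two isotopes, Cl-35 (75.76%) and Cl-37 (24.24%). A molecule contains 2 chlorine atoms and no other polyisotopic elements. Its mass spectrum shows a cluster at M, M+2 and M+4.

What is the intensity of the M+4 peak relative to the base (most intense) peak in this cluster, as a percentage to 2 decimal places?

(0.7576 + 0.2424)^2 gives M 0.5740, M+2 0.3673, M+4 0.0588; the largest is M.
P(M) = C(2,0) × 0.7576^2 × 0.2424^0 = 1 × 0.57395776 × 1.0000 = 0.573958 (base)
P(M+4) = C(2,2) × 0.7576^0 × 0.2424^2 = 1 × 1.0000 × 0.05875776 = 0.058758
Relative intensity = 0.058758 / 0.573958 × 100 = 10.24

10.24%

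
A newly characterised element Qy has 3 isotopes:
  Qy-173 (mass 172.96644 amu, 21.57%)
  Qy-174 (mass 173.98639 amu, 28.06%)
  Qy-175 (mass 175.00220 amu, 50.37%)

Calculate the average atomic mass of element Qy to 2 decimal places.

Average mass = Σ (abundance × isotope mass) = 0.2157 × 172.96644 + 0.2806 × 173.98639 + 0.5037 × 175.00220
= 37.308861 + 48.820581 + 88.148608 = 174.278050 amu

174.28 amu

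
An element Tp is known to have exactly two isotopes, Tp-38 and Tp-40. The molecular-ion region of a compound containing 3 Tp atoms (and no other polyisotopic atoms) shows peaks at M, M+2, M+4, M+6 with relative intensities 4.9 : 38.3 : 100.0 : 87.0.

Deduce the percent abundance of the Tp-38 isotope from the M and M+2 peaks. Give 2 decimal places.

27.74%

Let p = fractional abundance of Tp-38. I(M+2)/I(M) = [C(3,1)·p^2·(1−p)] / p^3 = 3·(1−p)/p = 38.3/4.9 = 7.8163
(1−p)/p = 7.8163/3 = 2.6054  ⇒  p = 1/(1 + 2.6054) = 0.2774
Tp-38: 27.74%, Tp-40: 72.26%.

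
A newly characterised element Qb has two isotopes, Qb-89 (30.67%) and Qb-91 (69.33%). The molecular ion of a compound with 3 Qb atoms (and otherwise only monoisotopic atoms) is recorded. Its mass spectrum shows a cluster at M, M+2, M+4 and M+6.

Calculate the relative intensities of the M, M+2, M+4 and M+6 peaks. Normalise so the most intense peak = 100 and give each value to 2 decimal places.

Each Qb atom is independently Qb-89 (p = 0.3067) or Qb-91 (q = 0.6933); the cluster is the binomial expansion (p + q)^3.
P(M) = 0.3067^3 = 0.028850
P(M+2) = 3 × 0.3067^2 × 0.6933^1 = 0.195646
P(M+4) = 3 × 0.3067^1 × 0.6933^2 = 0.442260
P(M+6) = 0.6933^3 = 0.333245
The M+4 peak is largest (0.442260); scaling to 100 gives 6.52 : 44.24 : 100.00 : 75.35.

6.52 : 44.24 : 100.00 : 75.35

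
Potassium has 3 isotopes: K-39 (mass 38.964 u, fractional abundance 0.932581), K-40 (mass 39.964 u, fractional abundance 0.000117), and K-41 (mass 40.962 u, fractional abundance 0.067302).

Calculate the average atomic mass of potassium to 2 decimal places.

Weight each isotope mass by its fractional abundance: 0.932581 × 38.964 + 0.000117 × 39.964 + 0.067302 × 40.962
= 36.3371 + 0.0047 + 2.7568 = 39.0986 u

39.10 u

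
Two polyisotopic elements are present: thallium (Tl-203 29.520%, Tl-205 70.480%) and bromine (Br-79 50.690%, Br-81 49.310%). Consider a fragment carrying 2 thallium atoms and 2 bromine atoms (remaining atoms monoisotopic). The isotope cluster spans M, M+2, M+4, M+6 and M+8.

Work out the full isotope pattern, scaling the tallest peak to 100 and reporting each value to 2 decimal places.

6.27 : 42.17 : 100.00 : 97.94 : 33.85

Thallium pattern (n=2): 0.08714304 : 0.41611392 : 0.49674304
Bromine pattern (n=2): 0.25694761 : 0.49990478 : 0.24314761
Convolve the two distributions (both contribute in 2-u steps):
  M: 0.08714304×0.25694761 = 0.022391
  M+2: 0.08714304×0.49990478 + 0.41611392×0.25694761 = 0.150483
  M+4: 0.08714304×0.24314761 + 0.41611392×0.49990478 + 0.49674304×0.25694761 = 0.356843
  M+6: 0.41611392×0.24314761 + 0.49674304×0.49990478 = 0.349501
  M+8: 0.49674304×0.24314761 = 0.120782
Scale to base peak (0.356843) = 100: 6.27 : 42.17 : 100.00 : 97.94 : 33.85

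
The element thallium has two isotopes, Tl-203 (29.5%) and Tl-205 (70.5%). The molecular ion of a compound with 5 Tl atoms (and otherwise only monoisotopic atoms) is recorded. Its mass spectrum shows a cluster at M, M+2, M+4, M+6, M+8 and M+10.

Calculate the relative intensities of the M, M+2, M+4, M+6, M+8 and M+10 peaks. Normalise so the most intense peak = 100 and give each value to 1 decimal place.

The 5 Tl atoms are independent, so intensities follow the terms of (0.295 + 0.705)^5.
P(M) = 0.295^5 = 0.002234
P(M+2) = 5 × 0.295^4 × 0.705^1 = 0.026696
P(M+4) = 10 × 0.295^3 × 0.705^2 = 0.127598
P(M+6) = 10 × 0.295^2 × 0.705^3 = 0.304938
P(M+8) = 5 × 0.295^1 × 0.705^4 = 0.364375
P(M+10) = 0.705^5 = 0.174159
The M+8 peak is largest (0.364375); scaling to 100 gives 0.6 : 7.3 : 35.0 : 83.7 : 100.0 : 47.8.

0.6 : 7.3 : 35.0 : 83.7 : 100.0 : 47.8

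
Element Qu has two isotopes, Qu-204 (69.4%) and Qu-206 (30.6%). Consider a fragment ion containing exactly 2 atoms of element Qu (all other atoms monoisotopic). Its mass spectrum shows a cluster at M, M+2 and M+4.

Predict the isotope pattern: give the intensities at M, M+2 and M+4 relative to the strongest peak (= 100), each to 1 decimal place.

100.0 : 88.2 : 19.4

Expanding (0.694 + 0.306)^2:
P(M) = 0.694^2 = 0.481636
P(M+2) = 2 × 0.694^1 × 0.306^1 = 0.424728
P(M+4) = 0.306^2 = 0.093636
The M peak is largest (0.481636); scaling to 100 gives 100.0 : 88.2 : 19.4.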